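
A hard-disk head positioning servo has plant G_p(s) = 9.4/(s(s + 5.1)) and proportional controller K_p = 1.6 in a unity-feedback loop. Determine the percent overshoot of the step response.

From 1 + K_pG_p(s) = 0: s² + 5.1s + 15.04 = 0 ⇒ ω_n = 3.878, ζ = 0.6575.
%OS = 100·exp(−πζ/√(1−ζ²)) = 100·exp(−π·0.6575/√0.5677) = 6.45%.

6.45%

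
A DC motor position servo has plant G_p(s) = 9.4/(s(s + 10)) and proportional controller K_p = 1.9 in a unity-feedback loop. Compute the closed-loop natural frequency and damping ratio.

With unity feedback the closed-loop characteristic equation is s² + 10s + 1.9·9.4 = s² + 10s + 17.86 = 0.
Matching s² + 2ζω_n s + ω_n²: ω_n = √17.86 = 4.226 rad/s and 2ζω_n = 10, so ζ = 10/(2·4.226) = 1.18.

ω_n = 4.23 rad/s, ζ = 1.18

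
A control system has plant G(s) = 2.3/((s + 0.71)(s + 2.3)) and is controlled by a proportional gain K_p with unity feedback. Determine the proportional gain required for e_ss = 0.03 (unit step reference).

K_p = 23

The loop is type 0, so e_ss(step) = 1/(1 + K_pos) with K_pos = K_p·G(0).
G(0) = 1.408. Require 1/(1 + K_p·1.408) = 0.03, so 1 + 1.408·K_p = 33.33.
K_p = (33.33 − 1)/1.408 = 23.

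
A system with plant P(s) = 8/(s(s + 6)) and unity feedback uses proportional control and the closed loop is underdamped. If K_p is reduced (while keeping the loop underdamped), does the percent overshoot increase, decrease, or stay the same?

ζ = 6/(2√(8K_p)) rises as K_p falls; higher damping means less overshoot.

decrease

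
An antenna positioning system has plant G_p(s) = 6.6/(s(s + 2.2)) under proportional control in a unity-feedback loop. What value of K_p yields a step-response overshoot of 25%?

From %OS = 100·exp(−πζ/√(1−ζ²)) = 25%, ζ = −ln(0.25)/√(π²+ln²(0.25)) = 0.4037.
Characteristic equation s² + 2.2s + 6.6K_p = 0 gives ζ = 2.2/(2√(6.6K_p)).
Setting ζ = 0.4037: √(6.6K_p) = 2.2/(2·0.4037) = 2.725, so K_p = 7.424/6.6 = 1.12.

K_p = 1.12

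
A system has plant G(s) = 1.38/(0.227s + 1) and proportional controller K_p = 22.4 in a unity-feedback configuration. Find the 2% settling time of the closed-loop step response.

T_s ≈ 0.0285 s

Closed loop: T(s) = K_p·G/(1+K_p·G) = 30.91/(0.227s + 1 + 30.91), with pole at s = −(1 + 30.91)/0.227 = −140.6.
τ = 1/140.6 = 0.007113 s, so 2% settling time ≈ 4τ = 0.0285 s.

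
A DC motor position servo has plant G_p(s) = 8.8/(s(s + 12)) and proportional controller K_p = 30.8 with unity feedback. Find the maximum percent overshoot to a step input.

Closed-loop characteristic equation: s² + 12s + 271 = 0, so ω_n = 16.46 rad/s and ζ = 12/(2·16.46) = 0.3644.
%OS = 100·exp(−πζ/√(1−ζ²)) = 100·exp(−π·0.3644/√0.8672) = 29.2%.

29.2%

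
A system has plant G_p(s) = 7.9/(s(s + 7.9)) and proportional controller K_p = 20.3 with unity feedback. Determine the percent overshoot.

The closed-loop denominator s² + 7.9s + 160.4 gives ω_n = √160.4 = 12.66 and ζ = 7.9/(2ω_n) = 0.3119.
%OS = 100·exp(−πζ/√(1−ζ²)) = 100·exp(−π·0.3119/√0.9027) = 35.7%.

35.7%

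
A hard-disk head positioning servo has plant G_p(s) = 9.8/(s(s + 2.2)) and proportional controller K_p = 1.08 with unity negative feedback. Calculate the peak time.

From 1 + K_pG_p(s) = 0: s² + 2.2s + 10.58 = 0 ⇒ ω_n = 3.253, ζ = 0.3381.
Damped frequency ω_d = ω_n√(1−ζ²) = 3.062 rad/s, so peak time T_p = π/ω_d = 1.03 s.

T_p = 1.03 s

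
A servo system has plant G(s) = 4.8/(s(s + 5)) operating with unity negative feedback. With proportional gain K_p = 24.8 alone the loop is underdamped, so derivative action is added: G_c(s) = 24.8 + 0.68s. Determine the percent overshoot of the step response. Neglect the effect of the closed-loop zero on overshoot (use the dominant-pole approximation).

27.7%

Forward path: (24.8 + 0.68s)·4.8/(s(s+5)). The closed-loop characteristic equation is s² + (5 + 4.8·0.68)s + 4.8·24.8 = 0.
That is s² + 8.264s + 119 = 0, so ω_n = 10.91 rad/s and ζ = 8.264/(2·10.91) = 0.3787.
%OS = 100·exp(−πζ/√(1−ζ²)) = 27.7%.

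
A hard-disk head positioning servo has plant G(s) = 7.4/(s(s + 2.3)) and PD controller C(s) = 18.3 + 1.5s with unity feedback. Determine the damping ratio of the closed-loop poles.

Forward path: (18.3 + 1.5s)·7.4/(s(s+2.3)). The closed-loop characteristic equation is s² + (2.3 + 7.4·1.5)s + 7.4·18.3 = 0.
That is s² + 13.4s + 135.4 = 0, so ω_n = 11.64 rad/s and ζ = 13.4/(2·11.64) = 0.5757.

ζ = 0.576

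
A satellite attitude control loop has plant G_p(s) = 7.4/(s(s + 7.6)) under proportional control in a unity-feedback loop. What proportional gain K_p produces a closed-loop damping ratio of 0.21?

K_p = 44.2

Closed-loop characteristic equation: s² + 7.6s + K_p·7.4 = 0.
So ω_n = √(7.4K_p) and 2ζω_n = 7.6, giving ζ = 7.6/(2√(7.4K_p)).
Setting ζ = 0.21: √(7.4K_p) = 7.6/(2·0.21) = 18.1, so K_p = 327.4/7.4 = 44.2.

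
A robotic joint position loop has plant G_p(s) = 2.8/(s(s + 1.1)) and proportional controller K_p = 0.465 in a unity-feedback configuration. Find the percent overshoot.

The closed-loop denominator s² + 1.1s + 1.302 gives ω_n = √1.302 = 1.141 and ζ = 1.1/(2ω_n) = 0.482.
%OS = 100·exp(−πζ/√(1−ζ²)) = 100·exp(−π·0.482/√0.7677) = 17.8%.

17.8%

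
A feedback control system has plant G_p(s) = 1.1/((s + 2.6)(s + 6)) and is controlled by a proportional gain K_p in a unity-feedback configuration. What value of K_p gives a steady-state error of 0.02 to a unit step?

The loop is type 0, so e_ss(step) = 1/(1 + K_pos) with K_pos = K_p·G_p(0).
G_p(0) = 0.07051. Require 1/(1 + K_p·0.07051) = 0.02, so 1 + 0.07051·K_p = 50.
K_p = (50 − 1)/0.07051 = 695.

K_p = 695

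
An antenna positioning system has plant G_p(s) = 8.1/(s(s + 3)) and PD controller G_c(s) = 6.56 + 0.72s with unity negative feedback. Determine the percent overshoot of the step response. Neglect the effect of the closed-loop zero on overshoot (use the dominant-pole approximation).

Forward path: (6.56 + 0.72s)·8.1/(s(s+3)). The closed-loop characteristic equation is s² + (3 + 8.1·0.72)s + 8.1·6.56 = 0.
That is s² + 8.832s + 53.14 = 0, so ω_n = 7.289 rad/s and ζ = 8.832/(2·7.289) = 0.6058.
%OS = 100·exp(−πζ/√(1−ζ²)) = 9.14%.

9.14%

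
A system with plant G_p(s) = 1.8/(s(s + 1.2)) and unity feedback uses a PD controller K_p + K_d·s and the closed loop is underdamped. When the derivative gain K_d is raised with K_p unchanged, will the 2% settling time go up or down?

decrease

Characteristic equation s² + (1.2 + 1.8K_d)s + 1.8K_p = 0: raising K_d increases ζω_n = (1.2+1.8K_d)/2 while the loop stays underdamped, so T_s ≈ 4/(ζω_n) decreases.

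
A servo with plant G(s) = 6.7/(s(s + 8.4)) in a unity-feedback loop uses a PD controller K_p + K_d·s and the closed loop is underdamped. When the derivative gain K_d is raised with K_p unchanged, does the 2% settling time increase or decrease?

Characteristic equation s² + (8.4 + 6.7K_d)s + 6.7K_p = 0: raising K_d increases ζω_n = (8.4+6.7K_d)/2 while the loop stays underdamped, so T_s ≈ 4/(ζω_n) decreases.

decrease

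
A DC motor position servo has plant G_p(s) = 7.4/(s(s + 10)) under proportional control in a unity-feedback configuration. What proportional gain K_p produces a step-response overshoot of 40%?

K_p = 43.1

From %OS = 100·exp(−πζ/√(1−ζ²)) = 40%, ζ = −ln(0.4)/√(π²+ln²(0.4)) = 0.28.
Characteristic equation s² + 10s + 7.4K_p = 0 gives ζ = 10/(2√(7.4K_p)).
Setting ζ = 0.28: √(7.4K_p) = 10/(2·0.28) = 17.86, so K_p = 318.9/7.4 = 43.1.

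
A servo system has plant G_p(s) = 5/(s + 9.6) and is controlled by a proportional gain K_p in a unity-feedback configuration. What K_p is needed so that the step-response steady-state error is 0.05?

K_p = 36.5

The loop is type 0, so e_ss(step) = 1/(1 + K_pos) with K_pos = K_p·G_p(0).
G_p(0) = 0.5208. Require 1/(1 + K_p·0.5208) = 0.05, so 1 + 0.5208·K_p = 20.
K_p = (20 − 1)/0.5208 = 36.5.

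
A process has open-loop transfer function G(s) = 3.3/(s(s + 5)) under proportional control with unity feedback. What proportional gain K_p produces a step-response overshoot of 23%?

From %OS = 100·exp(−πζ/√(1−ζ²)) = 23%, ζ = −ln(0.23)/√(π²+ln²(0.23)) = 0.4237.
Characteristic equation s² + 5s + 3.3K_p = 0 gives ζ = 5/(2√(3.3K_p)).
Setting ζ = 0.4237: √(3.3K_p) = 5/(2·0.4237) = 5.9, so K_p = 34.81/3.3 = 10.5.

K_p = 10.5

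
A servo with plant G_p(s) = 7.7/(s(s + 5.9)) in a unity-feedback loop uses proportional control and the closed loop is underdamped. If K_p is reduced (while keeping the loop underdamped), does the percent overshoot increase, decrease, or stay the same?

ζ = 5.9/(2√(7.7K_p)) rises as K_p falls; higher damping means less overshoot.

decrease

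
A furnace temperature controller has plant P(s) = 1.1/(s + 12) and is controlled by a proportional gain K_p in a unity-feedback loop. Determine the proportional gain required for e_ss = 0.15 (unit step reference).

For a type-0 loop with proportional control, e_ss = 1/(1 + K_p·P(0)).
P(0) = 0.09167. Require 1/(1 + K_p·0.09167) = 0.15, so 1 + 0.09167·K_p = 6.667.
K_p = (6.667 − 1)/0.09167 = 61.8.

K_p = 61.8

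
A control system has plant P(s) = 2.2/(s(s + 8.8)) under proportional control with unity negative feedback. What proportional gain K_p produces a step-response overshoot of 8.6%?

From %OS = 100·exp(−πζ/√(1−ζ²)) = 8.6%, ζ = −ln(0.086)/√(π²+ln²(0.086)) = 0.6155.
Characteristic equation s² + 8.8s + 2.2K_p = 0 gives ζ = 8.8/(2√(2.2K_p)).
Setting ζ = 0.6155: √(2.2K_p) = 8.8/(2·0.6155) = 7.149, so K_p = 51.1/2.2 = 23.2.

K_p = 23.2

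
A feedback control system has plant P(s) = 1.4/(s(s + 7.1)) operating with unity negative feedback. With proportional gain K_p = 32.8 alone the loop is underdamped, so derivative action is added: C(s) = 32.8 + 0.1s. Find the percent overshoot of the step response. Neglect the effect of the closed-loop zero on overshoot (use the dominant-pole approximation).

13.7%

Forward path: (32.8 + 0.1s)·1.4/(s(s+7.1)). The closed-loop characteristic equation is s² + (7.1 + 1.4·0.1)s + 1.4·32.8 = 0.
That is s² + 7.24s + 45.92 = 0, so ω_n = 6.776 rad/s and ζ = 7.24/(2·6.776) = 0.5342.
%OS = 100·exp(−πζ/√(1−ζ²)) = 13.7%.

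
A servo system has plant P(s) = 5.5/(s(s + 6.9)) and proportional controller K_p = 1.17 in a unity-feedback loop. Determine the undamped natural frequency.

1 + K_p·P(s) = 0 gives s² + 6.9s + 6.435 = 0.
Matching s² + 2ζω_n s + ω_n²: ω_n = √6.435 = 2.537 rad/s and 2ζω_n = 6.9, so ζ = 6.9/(2·2.537) = 1.36.

ω_n = 2.54 rad/s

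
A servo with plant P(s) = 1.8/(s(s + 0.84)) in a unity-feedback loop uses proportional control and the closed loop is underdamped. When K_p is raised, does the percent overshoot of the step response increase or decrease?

ζ = 0.84/(2√(1.8K_p)) decreases as K_p grows; lower damping means more overshoot.

increase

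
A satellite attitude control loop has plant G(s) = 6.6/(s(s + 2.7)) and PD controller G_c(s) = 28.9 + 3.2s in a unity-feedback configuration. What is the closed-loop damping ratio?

Forward path: (28.9 + 3.2s)·6.6/(s(s+2.7)). The closed-loop characteristic equation is s² + (2.7 + 6.6·3.2)s + 6.6·28.9 = 0.
That is s² + 23.82s + 190.7 = 0, so ω_n = 13.81 rad/s and ζ = 23.82/(2·13.81) = 0.8624.

ζ = 0.862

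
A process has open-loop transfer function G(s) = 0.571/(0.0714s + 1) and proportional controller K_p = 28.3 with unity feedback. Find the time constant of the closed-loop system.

τ = 0.00416 s

Closed loop: T(s) = K_p·G/(1+K_p·G) = 16.16/(0.0714s + 1 + 16.16), with pole at s = −(1 + 16.16)/0.0714 = −240.3.
Closed-loop time constant τ = 1/240.3 = 0.00416 s.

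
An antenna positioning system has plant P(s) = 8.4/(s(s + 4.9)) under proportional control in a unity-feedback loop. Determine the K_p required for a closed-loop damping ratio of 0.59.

K_p = 2.05

Closed-loop characteristic equation: s² + 4.9s + K_p·8.4 = 0.
So ω_n = √(8.4K_p) and 2ζω_n = 4.9, giving ζ = 4.9/(2√(8.4K_p)).
Setting ζ = 0.59: √(8.4K_p) = 4.9/(2·0.59) = 4.153, so K_p = 17.24/8.4 = 2.05.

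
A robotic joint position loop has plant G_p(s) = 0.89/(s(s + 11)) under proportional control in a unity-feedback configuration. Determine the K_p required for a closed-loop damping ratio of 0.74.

Closed-loop characteristic equation: s² + 11s + K_p·0.89 = 0.
So ω_n = √(0.89K_p) and 2ζω_n = 11, giving ζ = 11/(2√(0.89K_p)).
Setting ζ = 0.74: √(0.89K_p) = 11/(2·0.74) = 7.432, so K_p = 55.24/0.89 = 62.1.

K_p = 62.1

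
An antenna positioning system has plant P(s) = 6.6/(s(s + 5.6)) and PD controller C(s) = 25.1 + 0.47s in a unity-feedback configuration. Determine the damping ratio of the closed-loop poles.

ζ = 0.338

Forward path: (25.1 + 0.47s)·6.6/(s(s+5.6)). The closed-loop characteristic equation is s² + (5.6 + 6.6·0.47)s + 6.6·25.1 = 0.
That is s² + 8.702s + 165.7 = 0, so ω_n = 12.87 rad/s and ζ = 8.702/(2·12.87) = 0.338.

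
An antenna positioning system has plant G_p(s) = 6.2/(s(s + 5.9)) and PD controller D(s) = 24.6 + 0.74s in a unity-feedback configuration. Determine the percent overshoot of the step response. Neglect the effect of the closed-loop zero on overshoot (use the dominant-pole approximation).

22.9%

Forward path: (24.6 + 0.74s)·6.2/(s(s+5.9)). The closed-loop characteristic equation is s² + (5.9 + 6.2·0.74)s + 6.2·24.6 = 0.
That is s² + 10.49s + 152.5 = 0, so ω_n = 12.35 rad/s and ζ = 10.49/(2·12.35) = 0.4246.
%OS = 100·exp(−πζ/√(1−ζ²)) = 22.9%.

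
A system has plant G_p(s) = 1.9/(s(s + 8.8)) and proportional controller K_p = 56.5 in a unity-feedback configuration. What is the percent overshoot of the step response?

From 1 + K_pG_p(s) = 0: s² + 8.8s + 107.3 = 0 ⇒ ω_n = 10.36, ζ = 0.4247.
%OS = 100·exp(−πζ/√(1−ζ²)) = 100·exp(−π·0.4247/√0.8197) = 22.9%.

22.9%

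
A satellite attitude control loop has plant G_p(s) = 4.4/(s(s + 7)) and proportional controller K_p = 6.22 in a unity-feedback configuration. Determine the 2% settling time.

Closed-loop characteristic equation: s² + 7s + 27.37 = 0, so ω_n = 5.231 rad/s and ζ = 7/(2·5.231) = 0.669.
2% settling time T_s ≈ 4/(ζω_n) = 4/3.5 = 1.14 s.

T_s ≈ 1.14 s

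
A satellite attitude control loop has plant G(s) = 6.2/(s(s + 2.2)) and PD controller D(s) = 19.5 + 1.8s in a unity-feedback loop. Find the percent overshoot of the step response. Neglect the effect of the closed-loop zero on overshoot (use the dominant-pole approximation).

9.05%

Forward path: (19.5 + 1.8s)·6.2/(s(s+2.2)). The closed-loop characteristic equation is s² + (2.2 + 6.2·1.8)s + 6.2·19.5 = 0.
That is s² + 13.36s + 120.9 = 0, so ω_n = 11 rad/s and ζ = 13.36/(2·11) = 0.6075.
%OS = 100·exp(−πζ/√(1−ζ²)) = 9.05%.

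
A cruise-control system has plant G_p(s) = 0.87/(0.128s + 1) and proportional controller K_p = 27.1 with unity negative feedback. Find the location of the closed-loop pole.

s = -192

Closed loop: T(s) = K_p·G_p/(1+K_p·G_p) = 23.58/(0.128s + 1 + 23.58), with pole at s = −(1 + 23.58)/0.128 = −192.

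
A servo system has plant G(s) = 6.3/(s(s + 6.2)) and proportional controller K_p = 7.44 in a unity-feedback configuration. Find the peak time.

From 1 + K_pG(s) = 0: s² + 6.2s + 46.87 = 0 ⇒ ω_n = 6.846, ζ = 0.4528.
Damped frequency ω_d = ω_n√(1−ζ²) = 6.104 rad/s, so peak time T_p = π/ω_d = 0.515 s.

T_p = 0.515 s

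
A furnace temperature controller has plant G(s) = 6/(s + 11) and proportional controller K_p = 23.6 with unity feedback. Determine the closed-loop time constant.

Closed-loop transfer function: T(s) = K_p·G(s)/(1 + K_p·G(s)) = 141.6/(s + 11 + 141.6) = 141.6/(s + 152.6).
Time constant τ = 1/152.6 = 0.00655 s.

τ = 0.00655 s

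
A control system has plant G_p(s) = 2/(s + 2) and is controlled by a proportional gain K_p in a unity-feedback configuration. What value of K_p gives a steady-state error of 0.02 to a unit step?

The loop is type 0, so e_ss(step) = 1/(1 + K_pos) with K_pos = K_p·G_p(0).
G_p(0) = 1. Require 1/(1 + K_p·1) = 0.02, so 1 + 1·K_p = 50.
K_p = (50 − 1)/1 = 49.

K_p = 49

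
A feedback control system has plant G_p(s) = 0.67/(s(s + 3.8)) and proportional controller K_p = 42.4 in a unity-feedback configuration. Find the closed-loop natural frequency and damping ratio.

ω_n = 5.33 rad/s, ζ = 0.356

The closed-loop denominator is s(s+3.8) + 42.4·0.67 = s² + 3.8s + 28.41.
So ω_n² = 28.41 ⇒ ω_n = 5.33 rad/s, and ζ = 3.8/(2ω_n) = 0.356.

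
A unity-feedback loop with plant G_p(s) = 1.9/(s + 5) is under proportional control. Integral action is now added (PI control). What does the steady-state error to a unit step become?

0

The integrator makes K_pos = lim_{s→0} C(s)G(s) infinite, so e_ss = 1/(1+K_pos) = 0.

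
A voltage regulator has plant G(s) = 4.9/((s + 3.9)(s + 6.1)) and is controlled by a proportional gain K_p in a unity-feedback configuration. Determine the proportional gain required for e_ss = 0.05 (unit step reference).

Steady-state error for a unit step on this type-0 loop is 1/(1 + K_p·G(0)).
G(0) = 0.206. Require 1/(1 + K_p·0.206) = 0.05, so 1 + 0.206·K_p = 20.
K_p = (20 − 1)/0.206 = 92.2.

K_p = 92.2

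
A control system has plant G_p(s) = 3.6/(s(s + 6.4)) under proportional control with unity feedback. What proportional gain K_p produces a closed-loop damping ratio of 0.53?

K_p = 10.1

Closed-loop characteristic equation: s² + 6.4s + K_p·3.6 = 0.
So ω_n = √(3.6K_p) and 2ζω_n = 6.4, giving ζ = 6.4/(2√(3.6K_p)).
Setting ζ = 0.53: √(3.6K_p) = 6.4/(2·0.53) = 6.038, so K_p = 36.45/3.6 = 10.1.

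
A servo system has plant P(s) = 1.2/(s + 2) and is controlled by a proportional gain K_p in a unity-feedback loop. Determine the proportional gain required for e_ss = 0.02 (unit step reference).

K_p = 81.7

For a type-0 loop with proportional control, e_ss = 1/(1 + K_p·P(0)).
P(0) = 0.6. Require 1/(1 + K_p·0.6) = 0.02, so 1 + 0.6·K_p = 50.
K_p = (50 − 1)/0.6 = 81.7.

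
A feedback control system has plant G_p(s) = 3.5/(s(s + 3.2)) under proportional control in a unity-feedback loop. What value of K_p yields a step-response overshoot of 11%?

K_p = 2.21

From %OS = 100·exp(−πζ/√(1−ζ²)) = 11%, ζ = −ln(0.11)/√(π²+ln²(0.11)) = 0.5749.
Characteristic equation s² + 3.2s + 3.5K_p = 0 gives ζ = 3.2/(2√(3.5K_p)).
Setting ζ = 0.5749: √(3.5K_p) = 3.2/(2·0.5749) = 2.783, so K_p = 7.746/3.5 = 2.21.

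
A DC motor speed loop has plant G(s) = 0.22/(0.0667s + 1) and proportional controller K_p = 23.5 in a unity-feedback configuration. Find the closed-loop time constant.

τ = 0.0108 s

Closed loop: T(s) = K_p·G/(1+K_p·G) = 5.17/(0.0667s + 1 + 5.17), with pole at s = −(1 + 5.17)/0.0667 = −92.5.
Closed-loop time constant τ = 1/92.5 = 0.0108 s.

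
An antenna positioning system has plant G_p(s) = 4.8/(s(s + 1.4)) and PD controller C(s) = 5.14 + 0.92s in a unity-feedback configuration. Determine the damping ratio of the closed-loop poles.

Forward path: (5.14 + 0.92s)·4.8/(s(s+1.4)). The closed-loop characteristic equation is s² + (1.4 + 4.8·0.92)s + 4.8·5.14 = 0.
That is s² + 5.816s + 24.67 = 0, so ω_n = 4.967 rad/s and ζ = 5.816/(2·4.967) = 0.5855.

ζ = 0.585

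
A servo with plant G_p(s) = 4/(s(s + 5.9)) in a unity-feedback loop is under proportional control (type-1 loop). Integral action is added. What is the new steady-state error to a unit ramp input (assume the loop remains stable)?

0

The integrator raises the loop to type 2, so K_v → ∞ and e_ss to a ramp is zero.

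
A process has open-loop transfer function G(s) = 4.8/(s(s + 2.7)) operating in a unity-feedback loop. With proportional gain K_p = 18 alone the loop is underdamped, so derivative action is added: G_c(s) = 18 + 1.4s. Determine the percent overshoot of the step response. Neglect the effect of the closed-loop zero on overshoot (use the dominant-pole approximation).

15.8%

Forward path: (18 + 1.4s)·4.8/(s(s+2.7)). The closed-loop characteristic equation is s² + (2.7 + 4.8·1.4)s + 4.8·18 = 0.
That is s² + 9.42s + 86.4 = 0, so ω_n = 9.295 rad/s and ζ = 9.42/(2·9.295) = 0.5067.
%OS = 100·exp(−πζ/√(1−ζ²)) = 15.8%.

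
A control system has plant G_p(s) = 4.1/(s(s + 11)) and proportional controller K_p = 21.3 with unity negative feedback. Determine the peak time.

From 1 + K_pG_p(s) = 0: s² + 11s + 87.33 = 0 ⇒ ω_n = 9.345, ζ = 0.5885.
Damped frequency ω_d = ω_n√(1−ζ²) = 7.555 rad/s, so peak time T_p = π/ω_d = 0.416 s.

T_p = 0.416 s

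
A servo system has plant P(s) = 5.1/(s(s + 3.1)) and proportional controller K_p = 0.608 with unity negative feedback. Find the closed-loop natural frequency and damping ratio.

1 + K_p·P(s) = 0 gives s² + 3.1s + 3.101 = 0.
So ω_n² = 3.101 ⇒ ω_n = 1.761 rad/s, and ζ = 3.1/(2ω_n) = 0.88.

ω_n = 1.76 rad/s, ζ = 0.88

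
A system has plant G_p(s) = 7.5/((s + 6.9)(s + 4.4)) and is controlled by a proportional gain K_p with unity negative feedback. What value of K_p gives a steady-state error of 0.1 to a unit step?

Steady-state error for a unit step on this type-0 loop is 1/(1 + K_p·G_p(0)).
G_p(0) = 0.247. Require 1/(1 + K_p·0.247) = 0.1, so 1 + 0.247·K_p = 10.
K_p = (10 − 1)/0.247 = 36.4.

K_p = 36.4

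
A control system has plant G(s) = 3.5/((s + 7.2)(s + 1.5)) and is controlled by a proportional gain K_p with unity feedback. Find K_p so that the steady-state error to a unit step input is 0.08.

For a type-0 loop with proportional control, e_ss = 1/(1 + K_p·G(0)).
G(0) = 0.3241. Require 1/(1 + K_p·0.3241) = 0.08, so 1 + 0.3241·K_p = 12.5.
K_p = (12.5 − 1)/0.3241 = 35.5.

K_p = 35.5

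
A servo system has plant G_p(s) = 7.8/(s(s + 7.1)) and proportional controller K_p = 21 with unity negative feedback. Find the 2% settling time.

T_s ≈ 1.13 s

From 1 + K_pG_p(s) = 0: s² + 7.1s + 163.8 = 0 ⇒ ω_n = 12.8, ζ = 0.2774.
2% settling time T_s ≈ 4/(ζω_n) = 4/3.55 = 1.13 s.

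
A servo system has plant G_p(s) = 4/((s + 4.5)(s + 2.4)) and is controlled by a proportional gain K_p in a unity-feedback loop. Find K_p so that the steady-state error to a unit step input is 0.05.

The loop is type 0, so e_ss(step) = 1/(1 + K_pos) with K_pos = K_p·G_p(0).
G_p(0) = 0.3704. Require 1/(1 + K_p·0.3704) = 0.05, so 1 + 0.3704·K_p = 20.
K_p = (20 − 1)/0.3704 = 51.3.

K_p = 51.3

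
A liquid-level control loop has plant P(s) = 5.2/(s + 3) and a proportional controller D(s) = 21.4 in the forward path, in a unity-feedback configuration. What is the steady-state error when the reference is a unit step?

The loop is type 0. Static position error constant K_pos = D(0)·P(0) = 21.4·1.733 = 37.09.
Steady-state error to a unit step: e_ss = 1/(1+K_pos) = 1/38.09 = 0.0263.

0.0263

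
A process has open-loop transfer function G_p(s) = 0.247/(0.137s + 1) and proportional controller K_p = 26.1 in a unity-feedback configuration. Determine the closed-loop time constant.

Closed loop: T(s) = K_p·G_p/(1+K_p·G_p) = 6.447/(0.137s + 1 + 6.447), with pole at s = −(1 + 6.447)/0.137 = −54.36.
Closed-loop time constant τ = 1/54.36 = 0.0184 s.

τ = 0.0184 s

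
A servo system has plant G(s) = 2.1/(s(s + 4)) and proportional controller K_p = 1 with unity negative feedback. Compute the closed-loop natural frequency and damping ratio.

ω_n = 1.45 rad/s, ζ = 1.38

1 + K_p·G(s) = 0 gives s² + 4s + 2.1 = 0.
So ω_n² = 2.1 ⇒ ω_n = 1.449 rad/s, and ζ = 4/(2ω_n) = 1.38.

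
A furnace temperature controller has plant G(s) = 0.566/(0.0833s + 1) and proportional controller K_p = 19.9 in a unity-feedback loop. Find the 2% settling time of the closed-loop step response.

T_s ≈ 0.0272 s

Closed loop: T(s) = K_p·G/(1+K_p·G) = 11.26/(0.0833s + 1 + 11.26), with pole at s = −(1 + 11.26)/0.0833 = −147.2.
τ = 1/147.2 = 0.006793 s, so 2% settling time ≈ 4τ = 0.0272 s.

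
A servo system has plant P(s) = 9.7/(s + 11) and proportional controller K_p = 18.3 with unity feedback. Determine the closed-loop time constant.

Closed-loop transfer function: T(s) = K_p·P(s)/(1 + K_p·P(s)) = 177.5/(s + 11 + 177.5) = 177.5/(s + 188.5).
Time constant τ = 1/188.5 = 0.0053 s.

τ = 0.0053 s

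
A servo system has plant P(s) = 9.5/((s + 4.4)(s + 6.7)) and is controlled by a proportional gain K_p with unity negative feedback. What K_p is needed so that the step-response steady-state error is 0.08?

Steady-state error for a unit step on this type-0 loop is 1/(1 + K_p·P(0)).
P(0) = 0.3223. Require 1/(1 + K_p·0.3223) = 0.08, so 1 + 0.3223·K_p = 12.5.
K_p = (12.5 − 1)/0.3223 = 35.7.

K_p = 35.7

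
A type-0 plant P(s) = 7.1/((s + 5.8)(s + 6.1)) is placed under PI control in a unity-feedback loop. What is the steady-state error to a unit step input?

The PI controller's integrator makes the forward path type 1, so e_ss to a step is zero.

0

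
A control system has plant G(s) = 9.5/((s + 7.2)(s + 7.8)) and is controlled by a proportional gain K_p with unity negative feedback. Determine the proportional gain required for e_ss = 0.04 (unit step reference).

K_p = 142

Steady-state error for a unit step on this type-0 loop is 1/(1 + K_p·G(0)).
G(0) = 0.1692. Require 1/(1 + K_p·0.1692) = 0.04, so 1 + 0.1692·K_p = 25.
K_p = (25 − 1)/0.1692 = 142.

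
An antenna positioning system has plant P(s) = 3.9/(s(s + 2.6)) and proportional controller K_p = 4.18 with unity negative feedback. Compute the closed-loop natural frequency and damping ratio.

The closed-loop denominator is s(s+2.6) + 4.18·3.9 = s² + 2.6s + 16.3.
Matching s² + 2ζω_n s + ω_n²: ω_n = √16.3 = 4.038 rad/s and 2ζω_n = 2.6, so ζ = 2.6/(2·4.038) = 0.322.

ω_n = 4.04 rad/s, ζ = 0.322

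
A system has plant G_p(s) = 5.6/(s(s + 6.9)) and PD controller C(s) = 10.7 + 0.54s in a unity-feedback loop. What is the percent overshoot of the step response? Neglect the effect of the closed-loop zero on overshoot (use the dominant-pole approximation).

Forward path: (10.7 + 0.54s)·5.6/(s(s+6.9)). The closed-loop characteristic equation is s² + (6.9 + 5.6·0.54)s + 5.6·10.7 = 0.
That is s² + 9.924s + 59.92 = 0, so ω_n = 7.741 rad/s and ζ = 9.924/(2·7.741) = 0.641.
%OS = 100·exp(−πζ/√(1−ζ²)) = 7.25%.

7.25%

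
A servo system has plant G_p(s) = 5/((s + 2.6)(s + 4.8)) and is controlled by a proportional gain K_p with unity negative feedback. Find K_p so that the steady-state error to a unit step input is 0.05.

Steady-state error for a unit step on this type-0 loop is 1/(1 + K_p·G_p(0)).
G_p(0) = 0.4006. Require 1/(1 + K_p·0.4006) = 0.05, so 1 + 0.4006·K_p = 20.
K_p = (20 − 1)/0.4006 = 47.4.

K_p = 47.4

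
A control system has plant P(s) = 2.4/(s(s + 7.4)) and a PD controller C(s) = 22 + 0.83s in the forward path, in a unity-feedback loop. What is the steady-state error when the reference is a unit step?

0

The open loop C(s)P(s) has a pole at the origin (type 1), so the static position error constant is infinite and e_ss = 1/(1+∞) = 0.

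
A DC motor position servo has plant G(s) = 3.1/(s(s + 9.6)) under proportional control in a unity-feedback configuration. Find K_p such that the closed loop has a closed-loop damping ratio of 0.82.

K_p = 11.1

Closed-loop characteristic equation: s² + 9.6s + K_p·3.1 = 0.
So ω_n = √(3.1K_p) and 2ζω_n = 9.6, giving ζ = 9.6/(2√(3.1K_p)).
Setting ζ = 0.82: √(3.1K_p) = 9.6/(2·0.82) = 5.854, so K_p = 34.27/3.1 = 11.1.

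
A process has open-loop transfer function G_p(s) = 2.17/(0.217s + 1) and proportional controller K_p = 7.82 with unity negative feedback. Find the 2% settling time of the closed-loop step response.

Closed loop: T(s) = K_p·G_p/(1+K_p·G_p) = 16.97/(0.217s + 1 + 16.97), with pole at s = −(1 + 16.97)/0.217 = −82.81.
τ = 1/82.81 = 0.01208 s, so 2% settling time ≈ 4τ = 0.0483 s.

T_s ≈ 0.0483 s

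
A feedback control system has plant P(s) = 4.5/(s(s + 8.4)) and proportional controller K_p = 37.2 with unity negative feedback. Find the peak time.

T_p = 0.257 s

The closed-loop denominator s² + 8.4s + 167.4 gives ω_n = √167.4 = 12.94 and ζ = 8.4/(2ω_n) = 0.3246.
Damped frequency ω_d = ω_n√(1−ζ²) = 12.24 rad/s, so peak time T_p = π/ω_d = 0.257 s.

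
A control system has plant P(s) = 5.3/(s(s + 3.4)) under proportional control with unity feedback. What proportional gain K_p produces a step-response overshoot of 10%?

From %OS = 100·exp(−πζ/√(1−ζ²)) = 10%, ζ = −ln(0.1)/√(π²+ln²(0.1)) = 0.5912.
Characteristic equation s² + 3.4s + 5.3K_p = 0 gives ζ = 3.4/(2√(5.3K_p)).
Setting ζ = 0.5912: √(5.3K_p) = 3.4/(2·0.5912) = 2.876, so K_p = 8.27/5.3 = 1.56.

K_p = 1.56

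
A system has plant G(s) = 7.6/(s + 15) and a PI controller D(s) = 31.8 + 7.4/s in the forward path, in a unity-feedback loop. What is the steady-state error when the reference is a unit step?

The open loop D(s)G(s) has a pole at the origin (type 1), so the static position error constant is infinite and e_ss = 1/(1+∞) = 0.

0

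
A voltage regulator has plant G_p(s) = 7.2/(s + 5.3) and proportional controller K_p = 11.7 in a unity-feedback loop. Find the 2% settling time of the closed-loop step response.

Closed-loop transfer function: T(s) = K_p·G_p(s)/(1 + K_p·G_p(s)) = 84.24/(s + 5.3 + 84.24) = 84.24/(s + 89.54).
Time constant τ = 1/89.54 = 0.01117 s, so the 2% settling time is about 4τ = 0.0447 s.

T_s ≈ 0.0447 s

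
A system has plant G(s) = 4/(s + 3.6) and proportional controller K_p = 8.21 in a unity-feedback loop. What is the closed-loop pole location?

Closed-loop transfer function: T(s) = K_p·G(s)/(1 + K_p·G(s)) = 32.84/(s + 3.6 + 32.84) = 32.84/(s + 36.44).
The closed-loop pole is at s = −36.44.

s = -36.44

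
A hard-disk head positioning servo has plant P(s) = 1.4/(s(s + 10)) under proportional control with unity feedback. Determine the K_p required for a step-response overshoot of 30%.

K_p = 139

From %OS = 100·exp(−πζ/√(1−ζ²)) = 30%, ζ = −ln(0.3)/√(π²+ln²(0.3)) = 0.3579.
Characteristic equation s² + 10s + 1.4K_p = 0 gives ζ = 10/(2√(1.4K_p)).
Setting ζ = 0.3579: √(1.4K_p) = 10/(2·0.3579) = 13.97, so K_p = 195.2/1.4 = 139.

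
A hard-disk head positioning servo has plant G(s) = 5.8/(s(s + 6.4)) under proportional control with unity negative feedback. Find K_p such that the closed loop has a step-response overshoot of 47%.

K_p = 32.3

From %OS = 100·exp(−πζ/√(1−ζ²)) = 47%, ζ = −ln(0.47)/√(π²+ln²(0.47)) = 0.2337.
Characteristic equation s² + 6.4s + 5.8K_p = 0 gives ζ = 6.4/(2√(5.8K_p)).
Setting ζ = 0.2337: √(5.8K_p) = 6.4/(2·0.2337) = 13.69, so K_p = 187.5/5.8 = 32.3.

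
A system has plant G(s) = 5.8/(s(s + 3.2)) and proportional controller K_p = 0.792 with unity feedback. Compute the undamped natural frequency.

The closed-loop denominator is s(s+3.2) + 0.792·5.8 = s² + 3.2s + 4.594.
So ω_n² = 4.594 ⇒ ω_n = 2.143 rad/s, and ζ = 3.2/(2ω_n) = 0.747.

ω_n = 2.14 rad/s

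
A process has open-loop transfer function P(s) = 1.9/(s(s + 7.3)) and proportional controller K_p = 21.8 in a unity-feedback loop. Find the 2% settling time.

From 1 + K_pP(s) = 0: s² + 7.3s + 41.42 = 0 ⇒ ω_n = 6.436, ζ = 0.5671.
2% settling time T_s ≈ 4/(ζω_n) = 4/3.65 = 1.1 s.

T_s ≈ 1.1 s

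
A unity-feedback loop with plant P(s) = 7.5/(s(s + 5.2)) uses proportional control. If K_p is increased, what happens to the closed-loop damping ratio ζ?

ζ = 5.2/(2√(7.5K_p)); increasing K_p raises the denominator, so ζ falls.

decrease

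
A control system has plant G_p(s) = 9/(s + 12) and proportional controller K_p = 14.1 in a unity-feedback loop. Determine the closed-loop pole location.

s = -138.9

Closed-loop transfer function: T(s) = K_p·G_p(s)/(1 + K_p·G_p(s)) = 126.9/(s + 12 + 126.9) = 126.9/(s + 138.9).
The closed-loop pole is at s = −138.9.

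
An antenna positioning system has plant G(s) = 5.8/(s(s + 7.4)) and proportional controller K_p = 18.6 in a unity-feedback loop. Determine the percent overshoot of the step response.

From 1 + K_pG(s) = 0: s² + 7.4s + 107.9 = 0 ⇒ ω_n = 10.39, ζ = 0.3562.
%OS = 100·exp(−πζ/√(1−ζ²)) = 100·exp(−π·0.3562/√0.8731) = 30.2%.

30.2%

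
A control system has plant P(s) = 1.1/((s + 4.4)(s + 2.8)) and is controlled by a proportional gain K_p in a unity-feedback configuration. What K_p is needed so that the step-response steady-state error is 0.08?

The loop is type 0, so e_ss(step) = 1/(1 + K_pos) with K_pos = K_p·P(0).
P(0) = 0.08929. Require 1/(1 + K_p·0.08929) = 0.08, so 1 + 0.08929·K_p = 12.5.
K_p = (12.5 − 1)/0.08929 = 129.

K_p = 129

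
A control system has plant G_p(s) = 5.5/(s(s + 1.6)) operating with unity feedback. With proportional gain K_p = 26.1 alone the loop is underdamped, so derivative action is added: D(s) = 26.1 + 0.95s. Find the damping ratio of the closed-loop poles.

ζ = 0.285

Forward path: (26.1 + 0.95s)·5.5/(s(s+1.6)). The closed-loop characteristic equation is s² + (1.6 + 5.5·0.95)s + 5.5·26.1 = 0.
That is s² + 6.825s + 143.6 = 0, so ω_n = 11.98 rad/s and ζ = 6.825/(2·11.98) = 0.2848.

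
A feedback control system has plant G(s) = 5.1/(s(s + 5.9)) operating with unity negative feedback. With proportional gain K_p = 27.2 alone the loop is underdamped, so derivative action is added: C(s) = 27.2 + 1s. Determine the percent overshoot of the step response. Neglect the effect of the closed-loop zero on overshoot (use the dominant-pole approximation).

Forward path: (27.2 + 1s)·5.1/(s(s+5.9)). The closed-loop characteristic equation is s² + (5.9 + 5.1·1)s + 5.1·27.2 = 0.
That is s² + 11s + 138.7 = 0, so ω_n = 11.78 rad/s and ζ = 11/(2·11.78) = 0.467.
%OS = 100·exp(−πζ/√(1−ζ²)) = 19%.

19%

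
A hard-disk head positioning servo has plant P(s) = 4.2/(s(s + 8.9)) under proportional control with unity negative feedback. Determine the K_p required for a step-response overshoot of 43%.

K_p = 70

From %OS = 100·exp(−πζ/√(1−ζ²)) = 43%, ζ = −ln(0.43)/√(π²+ln²(0.43)) = 0.2594.
Characteristic equation s² + 8.9s + 4.2K_p = 0 gives ζ = 8.9/(2√(4.2K_p)).
Setting ζ = 0.2594: √(4.2K_p) = 8.9/(2·0.2594) = 17.15, so K_p = 294.2/4.2 = 70.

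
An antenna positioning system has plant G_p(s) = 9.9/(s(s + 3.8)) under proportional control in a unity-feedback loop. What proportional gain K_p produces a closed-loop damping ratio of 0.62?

K_p = 0.949

Closed-loop characteristic equation: s² + 3.8s + K_p·9.9 = 0.
So ω_n = √(9.9K_p) and 2ζω_n = 3.8, giving ζ = 3.8/(2√(9.9K_p)).
Setting ζ = 0.62: √(9.9K_p) = 3.8/(2·0.62) = 3.065, so K_p = 9.391/9.9 = 0.949.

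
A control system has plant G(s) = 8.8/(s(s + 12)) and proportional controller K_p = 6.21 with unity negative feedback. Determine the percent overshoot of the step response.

1.27%

From 1 + K_pG(s) = 0: s² + 12s + 54.65 = 0 ⇒ ω_n = 7.392, ζ = 0.8116.
%OS = 100·exp(−πζ/√(1−ζ²)) = 100·exp(−π·0.8116/√0.3412) = 1.27%.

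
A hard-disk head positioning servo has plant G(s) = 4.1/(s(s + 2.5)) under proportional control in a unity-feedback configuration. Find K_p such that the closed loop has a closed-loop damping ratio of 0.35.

Closed-loop characteristic equation: s² + 2.5s + K_p·4.1 = 0.
So ω_n = √(4.1K_p) and 2ζω_n = 2.5, giving ζ = 2.5/(2√(4.1K_p)).
Setting ζ = 0.35: √(4.1K_p) = 2.5/(2·0.35) = 3.571, so K_p = 12.76/4.1 = 3.11.

K_p = 3.11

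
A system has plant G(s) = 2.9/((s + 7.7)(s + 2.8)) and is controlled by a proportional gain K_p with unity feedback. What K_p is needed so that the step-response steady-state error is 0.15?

K_p = 42.1

The loop is type 0, so e_ss(step) = 1/(1 + K_pos) with K_pos = K_p·G(0).
G(0) = 0.1345. Require 1/(1 + K_p·0.1345) = 0.15, so 1 + 0.1345·K_p = 6.667.
K_p = (6.667 − 1)/0.1345 = 42.1.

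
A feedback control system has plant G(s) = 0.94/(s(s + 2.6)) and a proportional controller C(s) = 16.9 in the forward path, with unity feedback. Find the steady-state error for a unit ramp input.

0.164

The loop has one pole at the origin (type 1). Velocity error constant K_v = lim_{s→0} s·C(s)G(s) = 16.9·0.94/2.6 = 6.11.
Steady-state error to a unit ramp: e_ss = 1/K_v = 0.164.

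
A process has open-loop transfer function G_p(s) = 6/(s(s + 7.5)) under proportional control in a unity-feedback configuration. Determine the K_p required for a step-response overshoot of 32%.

K_p = 20.2

From %OS = 100·exp(−πζ/√(1−ζ²)) = 32%, ζ = −ln(0.32)/√(π²+ln²(0.32)) = 0.341.
Characteristic equation s² + 7.5s + 6K_p = 0 gives ζ = 7.5/(2√(6K_p)).
Setting ζ = 0.341: √(6K_p) = 7.5/(2·0.341) = 11, so K_p = 121/6 = 20.2.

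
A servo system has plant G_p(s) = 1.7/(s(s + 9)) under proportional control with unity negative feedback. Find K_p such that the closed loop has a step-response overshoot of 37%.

From %OS = 100·exp(−πζ/√(1−ζ²)) = 37%, ζ = −ln(0.37)/√(π²+ln²(0.37)) = 0.3017.
Characteristic equation s² + 9s + 1.7K_p = 0 gives ζ = 9/(2√(1.7K_p)).
Setting ζ = 0.3017: √(1.7K_p) = 9/(2·0.3017) = 14.91, so K_p = 222.4/1.7 = 131.

K_p = 131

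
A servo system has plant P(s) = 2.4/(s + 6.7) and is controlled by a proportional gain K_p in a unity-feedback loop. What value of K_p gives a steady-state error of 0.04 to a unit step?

For a type-0 loop with proportional control, e_ss = 1/(1 + K_p·P(0)).
P(0) = 0.3582. Require 1/(1 + K_p·0.3582) = 0.04, so 1 + 0.3582·K_p = 25.
K_p = (25 − 1)/0.3582 = 67.

K_p = 67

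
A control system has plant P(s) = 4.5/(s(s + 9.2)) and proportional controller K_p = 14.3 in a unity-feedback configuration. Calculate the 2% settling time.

T_s ≈ 0.87 s

From 1 + K_pP(s) = 0: s² + 9.2s + 64.35 = 0 ⇒ ω_n = 8.022, ζ = 0.5734.
2% settling time T_s ≈ 4/(ζω_n) = 4/4.6 = 0.87 s.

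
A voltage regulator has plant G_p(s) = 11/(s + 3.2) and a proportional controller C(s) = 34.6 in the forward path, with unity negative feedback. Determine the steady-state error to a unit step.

0.00834

The loop is type 0. Static position error constant K_pos = C(0)·G_p(0) = 34.6·3.438 = 118.9.
Steady-state error to a unit step: e_ss = 1/(1+K_pos) = 1/119.9 = 0.00834.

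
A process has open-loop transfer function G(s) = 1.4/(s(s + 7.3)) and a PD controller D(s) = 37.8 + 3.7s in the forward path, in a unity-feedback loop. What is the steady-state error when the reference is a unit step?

0

The open loop D(s)G(s) has a pole at the origin (type 1), so the static position error constant is infinite and e_ss = 1/(1+∞) = 0.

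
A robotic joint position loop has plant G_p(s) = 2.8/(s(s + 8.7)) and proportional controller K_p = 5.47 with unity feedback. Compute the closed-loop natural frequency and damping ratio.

The closed-loop denominator is s(s+8.7) + 5.47·2.8 = s² + 8.7s + 15.32.
Matching s² + 2ζω_n s + ω_n²: ω_n = √15.32 = 3.914 rad/s and 2ζω_n = 8.7, so ζ = 8.7/(2·3.914) = 1.11.

ω_n = 3.91 rad/s, ζ = 1.11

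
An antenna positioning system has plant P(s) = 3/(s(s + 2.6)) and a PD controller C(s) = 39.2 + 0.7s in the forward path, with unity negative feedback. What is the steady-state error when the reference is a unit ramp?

The loop has one pole at the origin (type 1). Velocity error constant K_v = lim_{s→0} s·C(s)P(s) = 39.2·3/2.6 = 45.23.
Steady-state error to a unit ramp: e_ss = 1/K_v = 0.0221.

0.0221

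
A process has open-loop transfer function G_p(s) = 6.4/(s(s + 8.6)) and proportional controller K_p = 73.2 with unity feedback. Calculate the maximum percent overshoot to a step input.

The closed-loop denominator s² + 8.6s + 468.5 gives ω_n = √468.5 = 21.64 and ζ = 8.6/(2ω_n) = 0.1987.
%OS = 100·exp(−πζ/√(1−ζ²)) = 100·exp(−π·0.1987/√0.9605) = 52.9%.

52.9%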